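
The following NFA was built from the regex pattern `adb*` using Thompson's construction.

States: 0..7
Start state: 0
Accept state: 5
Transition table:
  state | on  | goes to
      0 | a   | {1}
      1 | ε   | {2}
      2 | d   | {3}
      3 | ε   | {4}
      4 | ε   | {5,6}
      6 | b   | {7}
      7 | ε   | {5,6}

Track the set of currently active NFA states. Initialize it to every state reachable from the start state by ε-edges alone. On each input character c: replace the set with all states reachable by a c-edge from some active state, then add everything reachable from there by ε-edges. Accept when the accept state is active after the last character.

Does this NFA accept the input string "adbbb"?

start: ε-closure({0}) = {0}
'a' @ 1: {1,2}
'd' @ 2: {3,4,5,6}  (accept∈set)
'b' @ 3: {5,6,7}  (accept∈set)
'b' @ 4: {5,6,7}  (accept∈set)
'b' @ 5: {5,6,7}  (accept∈set)
end set {5,6,7} — state 5 in

Answer: ACCEPT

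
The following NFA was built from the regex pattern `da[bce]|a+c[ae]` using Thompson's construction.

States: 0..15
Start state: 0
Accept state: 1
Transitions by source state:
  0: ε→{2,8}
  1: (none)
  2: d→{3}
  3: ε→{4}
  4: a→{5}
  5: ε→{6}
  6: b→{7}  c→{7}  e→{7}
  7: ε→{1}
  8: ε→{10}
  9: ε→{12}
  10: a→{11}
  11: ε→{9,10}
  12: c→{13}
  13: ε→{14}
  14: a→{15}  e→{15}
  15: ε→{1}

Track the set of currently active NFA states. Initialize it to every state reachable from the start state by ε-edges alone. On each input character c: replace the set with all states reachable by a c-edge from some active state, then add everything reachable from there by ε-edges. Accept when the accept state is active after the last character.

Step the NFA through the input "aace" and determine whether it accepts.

S₀ = ε-closure({0}) = {0,2,8,10}
'a' @ 1: {9,10,11,12}
'a' @ 2: {9,10,11,12}
'c' @ 3: {13,14}
'e' @ 4: {1,15}  (accept∈set)
end set {1,15} — state 1 in

Answer: ACCEPT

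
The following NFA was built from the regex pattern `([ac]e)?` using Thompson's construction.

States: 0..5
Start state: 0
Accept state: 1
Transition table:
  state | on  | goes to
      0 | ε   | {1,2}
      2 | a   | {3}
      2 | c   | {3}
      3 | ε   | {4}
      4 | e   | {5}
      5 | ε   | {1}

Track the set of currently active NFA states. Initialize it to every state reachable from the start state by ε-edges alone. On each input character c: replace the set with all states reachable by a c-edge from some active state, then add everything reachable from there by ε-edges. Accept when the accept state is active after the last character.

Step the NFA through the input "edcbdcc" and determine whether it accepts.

Answer: REJECT

Steps:
initial (ε-close {0}): {0,1,2}
'e' @ 1: {}  — no active states
rest 'dcbdcc' ignored (set empty)
after full input: {}  (accept=1 not in)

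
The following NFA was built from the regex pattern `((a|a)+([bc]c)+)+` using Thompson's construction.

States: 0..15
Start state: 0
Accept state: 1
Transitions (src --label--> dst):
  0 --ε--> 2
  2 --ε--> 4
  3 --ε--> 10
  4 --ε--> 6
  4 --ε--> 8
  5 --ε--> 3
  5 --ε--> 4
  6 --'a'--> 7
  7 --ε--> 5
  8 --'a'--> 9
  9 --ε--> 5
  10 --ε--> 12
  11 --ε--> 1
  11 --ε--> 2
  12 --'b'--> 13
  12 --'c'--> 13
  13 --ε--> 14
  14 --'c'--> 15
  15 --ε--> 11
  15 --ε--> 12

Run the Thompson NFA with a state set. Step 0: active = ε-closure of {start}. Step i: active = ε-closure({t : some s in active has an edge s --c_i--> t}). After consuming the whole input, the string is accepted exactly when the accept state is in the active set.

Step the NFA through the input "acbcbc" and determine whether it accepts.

S₀ = ε-closure({0}) = {0,2,4,6,8}
'a' @ 1: {3,4,5,6,7,8,9,10,12}
'c' @ 2: {13,14}
'b' @ 3: {}  — no active states
rest 'cbc' ignored (set empty)
after full input: {}  (accept=1 not in)

Answer: REJECT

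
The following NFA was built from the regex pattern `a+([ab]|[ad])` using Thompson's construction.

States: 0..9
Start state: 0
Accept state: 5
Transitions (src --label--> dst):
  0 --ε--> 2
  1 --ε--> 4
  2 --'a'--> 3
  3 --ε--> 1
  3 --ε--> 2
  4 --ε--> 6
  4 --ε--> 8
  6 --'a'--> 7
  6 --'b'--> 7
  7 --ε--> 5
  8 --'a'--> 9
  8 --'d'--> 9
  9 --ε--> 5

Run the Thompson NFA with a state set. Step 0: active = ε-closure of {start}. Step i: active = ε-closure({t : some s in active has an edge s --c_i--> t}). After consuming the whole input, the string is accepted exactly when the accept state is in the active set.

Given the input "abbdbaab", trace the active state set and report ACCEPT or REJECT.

start: ε-closure({0}) = {0,2}
'a' @ 1: {1,2,3,4,6,8}
'b' @ 2: {5,7}  ✓accept
'b' @ 3: {}  — no active states
rest 'dbaab' ignored (set empty)
after full input: {}  (accept=5 not in)

Answer: REJECT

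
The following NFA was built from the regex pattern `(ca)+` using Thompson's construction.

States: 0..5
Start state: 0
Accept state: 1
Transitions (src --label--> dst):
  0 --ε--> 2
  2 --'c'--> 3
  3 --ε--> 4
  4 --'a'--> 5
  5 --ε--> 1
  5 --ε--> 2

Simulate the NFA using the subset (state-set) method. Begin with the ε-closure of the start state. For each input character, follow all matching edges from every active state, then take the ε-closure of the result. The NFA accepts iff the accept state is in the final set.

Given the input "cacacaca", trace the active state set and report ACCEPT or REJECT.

S₀ = ε-closure({0}) = {0,2}
'c' @ 1: {3,4}
'a' @ 2: {1,2,5}  [accepting]
'c' @ 3: {3,4}
'a' @ 4: {1,2,5}  [accepting]
'c' @ 5: {3,4}
'a' @ 6: {1,2,5}  [accepting]
'c' @ 7: {3,4}
'a' @ 8: {1,2,5}  [accepting]
after full input: {1,2,5}  (accept=1 in)

Answer: ACCEPT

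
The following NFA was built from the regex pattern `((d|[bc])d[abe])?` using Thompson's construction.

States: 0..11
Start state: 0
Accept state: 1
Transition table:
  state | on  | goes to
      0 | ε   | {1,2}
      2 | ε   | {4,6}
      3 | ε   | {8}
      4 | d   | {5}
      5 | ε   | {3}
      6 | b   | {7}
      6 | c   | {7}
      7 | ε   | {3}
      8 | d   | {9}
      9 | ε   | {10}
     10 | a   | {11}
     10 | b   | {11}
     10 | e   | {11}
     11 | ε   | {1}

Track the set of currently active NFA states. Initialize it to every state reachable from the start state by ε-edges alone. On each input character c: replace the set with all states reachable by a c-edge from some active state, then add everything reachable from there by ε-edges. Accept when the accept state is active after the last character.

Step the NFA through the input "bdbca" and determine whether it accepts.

S₀ = ε-closure({0}) = {0,1,2,4,6}
'b' @ 1: {3,7,8}
'd' @ 2: {9,10}
'b' @ 3: {1,11}  ✓accept
'c' @ 4: {}  — no active states
rest 'a' ignored (set empty)
after full input: {}  (accept=1 not in)

Answer: REJECT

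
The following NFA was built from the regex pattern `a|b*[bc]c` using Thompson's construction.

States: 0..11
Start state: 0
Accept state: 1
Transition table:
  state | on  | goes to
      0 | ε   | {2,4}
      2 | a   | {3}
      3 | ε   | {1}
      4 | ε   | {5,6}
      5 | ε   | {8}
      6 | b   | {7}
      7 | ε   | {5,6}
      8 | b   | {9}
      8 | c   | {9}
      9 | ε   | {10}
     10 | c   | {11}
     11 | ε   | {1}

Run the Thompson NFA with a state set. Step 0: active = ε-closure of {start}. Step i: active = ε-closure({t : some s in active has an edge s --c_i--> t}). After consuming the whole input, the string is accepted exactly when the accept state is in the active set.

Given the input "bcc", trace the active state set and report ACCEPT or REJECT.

Answer: ACCEPT

Steps:
initial (ε-close {0}): {0,2,4,5,6,8}
'b' @ 1: {5,6,7,8,9,10}
'c' @ 2: {1,9,10,11}  ✓accept
'c' @ 3: {1,11}  ✓accept
end set {1,11} — state 1 in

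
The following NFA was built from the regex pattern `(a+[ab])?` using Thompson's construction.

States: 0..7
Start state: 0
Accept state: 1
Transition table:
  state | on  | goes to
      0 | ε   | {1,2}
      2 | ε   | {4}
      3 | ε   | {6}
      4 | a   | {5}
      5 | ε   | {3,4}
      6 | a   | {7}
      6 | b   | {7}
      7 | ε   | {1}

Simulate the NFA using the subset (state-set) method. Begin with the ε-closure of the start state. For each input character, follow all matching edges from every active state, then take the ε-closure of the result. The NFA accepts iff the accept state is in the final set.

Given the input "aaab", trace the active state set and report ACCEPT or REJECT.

initial (ε-close {0}): {0,1,2,4}
'a' @ 1: {3,4,5,6}
'a' @ 2: {1,3,4,5,6,7}  [accepting]
'a' @ 3: {1,3,4,5,6,7}  [accepting]
'b' @ 4: {1,7}  [accepting]
final: {1,7}; accept 1 in set

Answer: ACCEPT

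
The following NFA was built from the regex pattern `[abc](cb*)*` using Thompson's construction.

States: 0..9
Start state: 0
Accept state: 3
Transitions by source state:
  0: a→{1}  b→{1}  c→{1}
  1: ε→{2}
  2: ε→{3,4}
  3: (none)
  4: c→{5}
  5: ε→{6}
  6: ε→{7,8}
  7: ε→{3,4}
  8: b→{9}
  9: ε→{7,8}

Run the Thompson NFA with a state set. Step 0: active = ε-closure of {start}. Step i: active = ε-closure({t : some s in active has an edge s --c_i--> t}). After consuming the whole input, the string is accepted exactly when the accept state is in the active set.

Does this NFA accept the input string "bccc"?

initial (ε-close {0}): {0}
'b' @ 1: {1,2,3,4}  (accept∈set)
'c' @ 2: {3,4,5,6,7,8}  (accept∈set)
'c' @ 3: {3,4,5,6,7,8}  (accept∈set)
'c' @ 4: {3,4,5,6,7,8}  (accept∈set)
after full input: {3,4,5,6,7,8}  (accept=3 in)

Answer: ACCEPT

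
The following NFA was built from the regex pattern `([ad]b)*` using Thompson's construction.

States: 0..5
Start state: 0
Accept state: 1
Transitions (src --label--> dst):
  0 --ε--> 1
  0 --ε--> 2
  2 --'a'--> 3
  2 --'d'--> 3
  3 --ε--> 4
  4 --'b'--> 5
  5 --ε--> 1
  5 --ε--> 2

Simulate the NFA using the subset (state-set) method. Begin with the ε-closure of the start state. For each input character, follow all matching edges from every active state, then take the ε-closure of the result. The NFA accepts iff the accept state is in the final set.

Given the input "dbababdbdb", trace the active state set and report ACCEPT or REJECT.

S₀ = ε-closure({0}) = {0,1,2}
'd' @ 1: {3,4}
'b' @ 2: {1,2,5}  (accept∈set)
'a' @ 3: {3,4}
'b' @ 4: {1,2,5}  (accept∈set)
'a' @ 5: {3,4}
'b' @ 6: {1,2,5}  (accept∈set)
'd' @ 7: {3,4}
'b' @ 8: {1,2,5}  (accept∈set)
'd' @ 9: {3,4}
'b' @ 10: {1,2,5}  (accept∈set)
final: {1,2,5}; accept 1 in set

Answer: ACCEPT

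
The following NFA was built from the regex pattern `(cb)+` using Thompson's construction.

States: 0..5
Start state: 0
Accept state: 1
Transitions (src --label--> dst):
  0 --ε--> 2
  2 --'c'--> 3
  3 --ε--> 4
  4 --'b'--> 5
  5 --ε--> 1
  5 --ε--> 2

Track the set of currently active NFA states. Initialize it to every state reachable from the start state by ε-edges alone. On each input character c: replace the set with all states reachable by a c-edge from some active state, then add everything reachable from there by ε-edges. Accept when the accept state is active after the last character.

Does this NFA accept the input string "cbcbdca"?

initial (ε-close {0}): {0,2}
'c' @ 1: {3,4}
'b' @ 2: {1,2,5}  (accept∈set)
'c' @ 3: {3,4}
'b' @ 4: {1,2,5}  (accept∈set)
'd' @ 5: {}  — dead — no transitions
rest 'ca' ignored (set empty)
after full input: {}  (accept=1 not in)

Answer: REJECT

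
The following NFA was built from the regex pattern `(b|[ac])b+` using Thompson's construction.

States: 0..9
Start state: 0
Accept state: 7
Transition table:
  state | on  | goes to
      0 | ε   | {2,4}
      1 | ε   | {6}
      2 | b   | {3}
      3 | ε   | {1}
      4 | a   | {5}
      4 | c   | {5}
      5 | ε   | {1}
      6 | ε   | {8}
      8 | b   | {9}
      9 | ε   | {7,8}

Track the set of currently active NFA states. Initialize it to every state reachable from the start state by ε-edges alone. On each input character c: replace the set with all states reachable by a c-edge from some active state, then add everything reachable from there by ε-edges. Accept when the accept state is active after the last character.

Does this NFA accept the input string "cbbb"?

Answer: ACCEPT

Trace:
start: ε-closure({0}) = {0,2,4}
'c' @ 1: {1,5,6,8}
'b' @ 2: {7,8,9}  (accept∈set)
'b' @ 3: {7,8,9}  (accept∈set)
'b' @ 4: {7,8,9}  (accept∈set)
after full input: {7,8,9}  (accept=7 in)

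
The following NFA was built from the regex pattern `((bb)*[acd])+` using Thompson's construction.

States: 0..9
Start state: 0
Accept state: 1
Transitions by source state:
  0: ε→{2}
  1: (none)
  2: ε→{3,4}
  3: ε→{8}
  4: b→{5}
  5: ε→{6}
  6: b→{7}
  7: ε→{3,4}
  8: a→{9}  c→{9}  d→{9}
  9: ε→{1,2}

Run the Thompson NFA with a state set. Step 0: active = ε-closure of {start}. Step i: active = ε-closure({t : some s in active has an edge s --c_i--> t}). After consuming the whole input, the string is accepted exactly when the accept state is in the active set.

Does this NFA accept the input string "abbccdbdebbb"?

S₀ = ε-closure({0}) = {0,2,3,4,8}
'a' @ 1: {1,2,3,4,8,9}  [accepting]
'b' @ 2: {5,6}
'b' @ 3: {3,4,7,8}
'c' @ 4: {1,2,3,4,8,9}  [accepting]
'c' @ 5: {1,2,3,4,8,9}  [accepting]
'd' @ 6: {1,2,3,4,8,9}  [accepting]
'b' @ 7: {5,6}
'd' @ 8: {}  — dead — no transitions
rest 'ebbb' ignored (set empty)
after full input: {}  (accept=1 not in)

Answer: REJECT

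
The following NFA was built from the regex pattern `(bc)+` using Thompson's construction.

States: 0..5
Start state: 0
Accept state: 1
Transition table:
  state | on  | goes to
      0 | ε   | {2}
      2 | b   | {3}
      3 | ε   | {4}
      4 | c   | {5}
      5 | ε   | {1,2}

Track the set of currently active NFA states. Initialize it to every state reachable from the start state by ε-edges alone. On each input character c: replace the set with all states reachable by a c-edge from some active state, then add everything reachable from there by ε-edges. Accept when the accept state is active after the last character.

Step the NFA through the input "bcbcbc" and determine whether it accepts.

S₀ = ε-closure({0}) = {0,2}
'b' @ 1: {3,4}
'c' @ 2: {1,2,5}  ✓accept
'b' @ 3: {3,4}
'c' @ 4: {1,2,5}  ✓accept
'b' @ 5: {3,4}
'c' @ 6: {1,2,5}  ✓accept
final: {1,2,5}; accept 1 in set

Answer: ACCEPT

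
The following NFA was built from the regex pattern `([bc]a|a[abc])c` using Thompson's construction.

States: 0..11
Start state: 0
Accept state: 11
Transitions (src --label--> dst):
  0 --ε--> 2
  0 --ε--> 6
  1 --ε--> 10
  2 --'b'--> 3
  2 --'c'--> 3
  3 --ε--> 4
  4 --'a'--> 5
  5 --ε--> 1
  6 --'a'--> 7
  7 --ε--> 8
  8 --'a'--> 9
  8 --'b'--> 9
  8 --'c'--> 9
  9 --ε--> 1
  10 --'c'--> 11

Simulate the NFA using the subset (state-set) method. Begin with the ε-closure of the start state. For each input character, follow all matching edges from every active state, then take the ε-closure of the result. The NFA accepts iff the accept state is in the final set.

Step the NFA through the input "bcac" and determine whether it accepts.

Answer: REJECT

Steps:
S₀ = ε-closure({0}) = {0,2,6}
'b' @ 1: {3,4}
'c' @ 2: {}  — dead — no transitions
rest 'ac' ignored (set empty)
end set {} — state 11 not in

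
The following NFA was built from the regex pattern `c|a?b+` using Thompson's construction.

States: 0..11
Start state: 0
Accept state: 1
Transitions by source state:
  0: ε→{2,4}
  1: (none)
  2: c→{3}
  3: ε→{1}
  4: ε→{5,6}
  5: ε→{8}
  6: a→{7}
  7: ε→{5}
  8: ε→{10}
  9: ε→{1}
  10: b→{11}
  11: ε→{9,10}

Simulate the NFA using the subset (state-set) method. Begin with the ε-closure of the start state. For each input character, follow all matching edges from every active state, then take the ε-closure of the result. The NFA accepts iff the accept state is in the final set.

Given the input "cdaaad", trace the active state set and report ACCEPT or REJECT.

Answer: REJECT

Trace:
S₀ = ε-closure({0}) = {0,2,4,5,6,8,10}
'c' @ 1: {1,3}  [accepting]
'd' @ 2: {}  — no active states
rest 'aaad' ignored (set empty)
after full input: {}  (accept=1 not in)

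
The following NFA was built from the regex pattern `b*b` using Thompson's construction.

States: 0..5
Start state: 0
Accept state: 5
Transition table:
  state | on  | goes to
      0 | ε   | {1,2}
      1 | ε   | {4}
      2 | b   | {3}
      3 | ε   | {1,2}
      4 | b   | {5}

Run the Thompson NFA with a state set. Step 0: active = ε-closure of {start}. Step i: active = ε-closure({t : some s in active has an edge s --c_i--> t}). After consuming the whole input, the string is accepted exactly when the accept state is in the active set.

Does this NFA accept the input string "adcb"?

S₀ = ε-closure({0}) = {0,1,2,4}
'a' @ 1: {}  — no active states
rest 'dcb' ignored (set empty)
after full input: {}  (accept=5 not in)

Answer: REJECT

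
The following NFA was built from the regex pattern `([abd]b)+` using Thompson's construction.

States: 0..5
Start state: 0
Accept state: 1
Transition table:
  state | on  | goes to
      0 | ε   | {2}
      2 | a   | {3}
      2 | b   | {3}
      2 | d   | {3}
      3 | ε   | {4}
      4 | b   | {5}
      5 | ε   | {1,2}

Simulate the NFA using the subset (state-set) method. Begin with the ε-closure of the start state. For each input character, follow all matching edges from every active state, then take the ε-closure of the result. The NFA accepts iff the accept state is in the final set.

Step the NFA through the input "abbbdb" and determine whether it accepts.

start: ε-closure({0}) = {0,2}
'a' @ 1: {3,4}
'b' @ 2: {1,2,5}  [accepting]
'b' @ 3: {3,4}
'b' @ 4: {1,2,5}  [accepting]
'd' @ 5: {3,4}
'b' @ 6: {1,2,5}  [accepting]
after full input: {1,2,5}  (accept=1 in)

Answer: ACCEPT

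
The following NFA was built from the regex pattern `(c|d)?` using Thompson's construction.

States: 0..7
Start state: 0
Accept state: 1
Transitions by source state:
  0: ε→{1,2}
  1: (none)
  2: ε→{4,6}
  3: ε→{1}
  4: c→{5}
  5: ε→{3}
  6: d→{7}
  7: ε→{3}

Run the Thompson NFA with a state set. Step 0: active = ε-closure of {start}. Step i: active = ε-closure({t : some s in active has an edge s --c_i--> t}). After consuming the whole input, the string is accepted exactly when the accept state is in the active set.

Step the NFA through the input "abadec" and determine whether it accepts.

Answer: REJECT

Trace:
S₀ = ε-closure({0}) = {0,1,2,4,6}
'a' @ 1: {}  — dead — no transitions
rest 'badec' ignored (set empty)
end set {} — state 1 not in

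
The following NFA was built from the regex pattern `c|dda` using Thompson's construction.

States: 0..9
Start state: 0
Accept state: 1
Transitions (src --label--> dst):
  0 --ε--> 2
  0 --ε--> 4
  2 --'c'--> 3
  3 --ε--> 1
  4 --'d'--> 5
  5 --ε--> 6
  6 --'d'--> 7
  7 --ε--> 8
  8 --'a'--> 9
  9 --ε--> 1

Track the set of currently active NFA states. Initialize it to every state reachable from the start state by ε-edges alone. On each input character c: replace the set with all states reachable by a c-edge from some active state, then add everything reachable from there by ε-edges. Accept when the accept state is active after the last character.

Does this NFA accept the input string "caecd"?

initial (ε-close {0}): {0,2,4}
'c' @ 1: {1,3}  [accepting]
'a' @ 2: {}  — state set empty
rest 'ecd' ignored (set empty)
end set {} — state 1 not in

Answer: REJECT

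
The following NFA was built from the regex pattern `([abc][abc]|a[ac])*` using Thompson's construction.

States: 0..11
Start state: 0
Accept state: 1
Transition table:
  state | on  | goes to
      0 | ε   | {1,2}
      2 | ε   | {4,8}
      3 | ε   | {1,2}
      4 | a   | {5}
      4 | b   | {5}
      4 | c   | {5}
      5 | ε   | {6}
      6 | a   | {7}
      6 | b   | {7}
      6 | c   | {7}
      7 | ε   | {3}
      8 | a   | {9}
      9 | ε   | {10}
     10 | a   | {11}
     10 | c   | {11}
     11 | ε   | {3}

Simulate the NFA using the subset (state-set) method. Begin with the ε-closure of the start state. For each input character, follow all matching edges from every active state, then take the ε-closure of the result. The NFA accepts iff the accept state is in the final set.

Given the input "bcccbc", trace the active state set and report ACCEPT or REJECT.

Answer: ACCEPT

Derivation:
start: ε-closure({0}) = {0,1,2,4,8}
'b' @ 1: {5,6}
'c' @ 2: {1,2,3,4,7,8}  ✓accept
'c' @ 3: {5,6}
'c' @ 4: {1,2,3,4,7,8}  ✓accept
'b' @ 5: {5,6}
'c' @ 6: {1,2,3,4,7,8}  ✓accept
after full input: {1,2,3,4,7,8}  (accept=1 in)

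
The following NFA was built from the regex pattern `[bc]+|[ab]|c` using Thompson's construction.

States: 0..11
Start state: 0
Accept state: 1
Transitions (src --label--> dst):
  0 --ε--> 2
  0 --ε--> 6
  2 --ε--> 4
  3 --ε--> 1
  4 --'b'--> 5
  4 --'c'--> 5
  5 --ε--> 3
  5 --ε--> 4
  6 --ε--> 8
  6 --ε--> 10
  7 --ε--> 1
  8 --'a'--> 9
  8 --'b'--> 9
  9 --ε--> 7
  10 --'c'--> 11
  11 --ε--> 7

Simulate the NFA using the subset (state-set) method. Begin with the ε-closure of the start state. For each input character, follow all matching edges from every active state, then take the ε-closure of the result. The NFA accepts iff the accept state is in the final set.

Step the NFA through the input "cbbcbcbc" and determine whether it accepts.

initial (ε-close {0}): {0,2,4,6,8,10}
'c' @ 1: {1,3,4,5,7,11}  [accepting]
'b' @ 2: {1,3,4,5}  [accepting]
'b' @ 3: {1,3,4,5}  [accepting]
'c' @ 4: {1,3,4,5}  [accepting]
'b' @ 5: {1,3,4,5}  [accepting]
'c' @ 6: {1,3,4,5}  [accepting]
'b' @ 7: {1,3,4,5}  [accepting]
'c' @ 8: {1,3,4,5}  [accepting]
after full input: {1,3,4,5}  (accept=1 in)

Answer: ACCEPT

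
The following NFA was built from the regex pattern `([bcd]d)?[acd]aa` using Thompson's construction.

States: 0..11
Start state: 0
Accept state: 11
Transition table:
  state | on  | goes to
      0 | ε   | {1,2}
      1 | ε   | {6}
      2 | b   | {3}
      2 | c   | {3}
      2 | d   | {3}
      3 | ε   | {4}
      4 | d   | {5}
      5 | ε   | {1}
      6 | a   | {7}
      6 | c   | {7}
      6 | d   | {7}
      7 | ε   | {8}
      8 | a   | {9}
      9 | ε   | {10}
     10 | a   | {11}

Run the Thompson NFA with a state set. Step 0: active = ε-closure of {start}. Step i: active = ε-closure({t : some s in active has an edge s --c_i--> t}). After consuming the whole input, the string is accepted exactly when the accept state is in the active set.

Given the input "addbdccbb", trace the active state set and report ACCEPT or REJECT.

Answer: REJECT

Steps:
S₀ = ε-closure({0}) = {0,1,2,6}
'a' @ 1: {7,8}
'd' @ 2: {}  — state set empty
rest 'dbdccbb' ignored (set empty)
final: {}; accept 11 not in set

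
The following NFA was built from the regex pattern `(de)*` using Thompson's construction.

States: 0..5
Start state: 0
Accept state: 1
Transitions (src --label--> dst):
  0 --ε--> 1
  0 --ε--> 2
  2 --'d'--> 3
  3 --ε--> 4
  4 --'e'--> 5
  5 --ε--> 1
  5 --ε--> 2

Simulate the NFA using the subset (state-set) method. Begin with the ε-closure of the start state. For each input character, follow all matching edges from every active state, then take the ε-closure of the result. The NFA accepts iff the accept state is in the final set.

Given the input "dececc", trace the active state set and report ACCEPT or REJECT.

Answer: REJECT

Trace:
S₀ = ε-closure({0}) = {0,1,2}
'd' @ 1: {3,4}
'e' @ 2: {1,2,5}  ✓accept
'c' @ 3: {}  — no active states
rest 'ecc' ignored (set empty)
final: {}; accept 1 not in set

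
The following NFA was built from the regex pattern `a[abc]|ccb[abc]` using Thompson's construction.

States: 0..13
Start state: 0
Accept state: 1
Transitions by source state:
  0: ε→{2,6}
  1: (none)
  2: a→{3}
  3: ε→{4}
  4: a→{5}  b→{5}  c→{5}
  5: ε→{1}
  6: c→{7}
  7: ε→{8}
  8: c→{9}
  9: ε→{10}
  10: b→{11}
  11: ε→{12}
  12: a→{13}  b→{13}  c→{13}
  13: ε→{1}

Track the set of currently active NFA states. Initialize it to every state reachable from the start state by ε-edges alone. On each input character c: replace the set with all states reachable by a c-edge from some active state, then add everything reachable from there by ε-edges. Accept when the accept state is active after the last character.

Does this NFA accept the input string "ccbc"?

Answer: ACCEPT

Derivation:
start: ε-closure({0}) = {0,2,6}
'c' @ 1: {7,8}
'c' @ 2: {9,10}
'b' @ 3: {11,12}
'c' @ 4: {1,13}  (accept∈set)
after full input: {1,13}  (accept=1 in)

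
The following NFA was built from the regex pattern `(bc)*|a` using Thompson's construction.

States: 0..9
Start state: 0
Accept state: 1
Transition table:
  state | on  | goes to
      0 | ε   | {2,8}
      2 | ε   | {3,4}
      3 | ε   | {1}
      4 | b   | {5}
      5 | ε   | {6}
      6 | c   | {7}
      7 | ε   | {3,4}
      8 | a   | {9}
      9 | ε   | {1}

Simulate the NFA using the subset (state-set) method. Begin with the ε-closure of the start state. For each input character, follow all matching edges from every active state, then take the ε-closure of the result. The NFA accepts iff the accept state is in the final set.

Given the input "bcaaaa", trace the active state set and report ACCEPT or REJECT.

Answer: REJECT

Trace:
S₀ = ε-closure({0}) = {0,1,2,3,4,8}
'b' @ 1: {5,6}
'c' @ 2: {1,3,4,7}  (accept∈set)
'a' @ 3: {}  — state set empty
rest 'aaa' ignored (set empty)
final: {}; accept 1 not in set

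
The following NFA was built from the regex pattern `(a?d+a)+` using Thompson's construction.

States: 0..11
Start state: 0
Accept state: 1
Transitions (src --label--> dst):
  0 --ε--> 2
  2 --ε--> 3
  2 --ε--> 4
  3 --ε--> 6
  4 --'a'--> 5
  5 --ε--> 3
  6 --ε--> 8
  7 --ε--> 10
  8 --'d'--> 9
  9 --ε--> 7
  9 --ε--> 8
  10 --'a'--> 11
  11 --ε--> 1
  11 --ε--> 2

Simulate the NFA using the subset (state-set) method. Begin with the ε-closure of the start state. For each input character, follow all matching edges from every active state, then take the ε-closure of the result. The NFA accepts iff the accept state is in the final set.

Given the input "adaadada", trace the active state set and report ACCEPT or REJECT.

start: ε-closure({0}) = {0,2,3,4,6,8}
'a' @ 1: {3,5,6,8}
'd' @ 2: {7,8,9,10}
'a' @ 3: {1,2,3,4,6,8,11}  (accept∈set)
'a' @ 4: {3,5,6,8}
'd' @ 5: {7,8,9,10}
'a' @ 6: {1,2,3,4,6,8,11}  (accept∈set)
'd' @ 7: {7,8,9,10}
'a' @ 8: {1,2,3,4,6,8,11}  (accept∈set)
final: {1,2,3,4,6,8,11}; accept 1 in set

Answer: ACCEPT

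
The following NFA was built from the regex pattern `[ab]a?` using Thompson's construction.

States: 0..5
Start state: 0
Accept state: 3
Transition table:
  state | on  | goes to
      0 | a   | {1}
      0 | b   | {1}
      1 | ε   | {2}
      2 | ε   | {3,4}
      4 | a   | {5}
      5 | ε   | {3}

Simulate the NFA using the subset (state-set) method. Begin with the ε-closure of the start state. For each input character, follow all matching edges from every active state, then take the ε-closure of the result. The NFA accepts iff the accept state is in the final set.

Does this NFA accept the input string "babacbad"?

S₀ = ε-closure({0}) = {0}
'b' @ 1: {1,2,3,4}  ✓accept
'a' @ 2: {3,5}  ✓accept
'b' @ 3: {}  — no active states
rest 'acbad' ignored (set empty)
end set {} — state 3 not in

Answer: REJECT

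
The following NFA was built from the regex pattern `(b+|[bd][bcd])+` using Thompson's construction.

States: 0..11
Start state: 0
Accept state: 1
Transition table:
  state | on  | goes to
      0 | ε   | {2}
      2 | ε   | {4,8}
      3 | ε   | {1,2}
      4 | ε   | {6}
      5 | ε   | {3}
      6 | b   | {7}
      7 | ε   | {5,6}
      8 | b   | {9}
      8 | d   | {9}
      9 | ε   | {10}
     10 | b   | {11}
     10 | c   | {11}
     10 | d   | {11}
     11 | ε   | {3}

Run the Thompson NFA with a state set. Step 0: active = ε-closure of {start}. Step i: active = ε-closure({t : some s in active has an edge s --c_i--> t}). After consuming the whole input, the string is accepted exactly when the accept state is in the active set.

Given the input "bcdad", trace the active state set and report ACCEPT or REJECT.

S₀ = ε-closure({0}) = {0,2,4,6,8}
'b' @ 1: {1,2,3,4,5,6,7,8,9,10}  ✓accept
'c' @ 2: {1,2,3,4,6,8,11}  ✓accept
'd' @ 3: {9,10}
'a' @ 4: {}  — dead — no transitions
rest 'd' ignored (set empty)
end set {} — state 1 not in

Answer: REJECT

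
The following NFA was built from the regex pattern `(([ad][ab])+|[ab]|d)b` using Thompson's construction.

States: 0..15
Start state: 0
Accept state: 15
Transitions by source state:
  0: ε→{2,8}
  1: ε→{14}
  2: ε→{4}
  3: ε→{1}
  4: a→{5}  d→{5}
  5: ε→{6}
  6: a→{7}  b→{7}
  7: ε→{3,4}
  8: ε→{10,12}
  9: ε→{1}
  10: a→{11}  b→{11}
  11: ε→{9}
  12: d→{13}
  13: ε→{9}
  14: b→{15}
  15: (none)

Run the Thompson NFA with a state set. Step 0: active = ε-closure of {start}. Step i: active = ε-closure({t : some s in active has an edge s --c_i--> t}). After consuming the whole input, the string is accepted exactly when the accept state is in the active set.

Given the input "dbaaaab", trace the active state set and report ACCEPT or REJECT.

initial (ε-close {0}): {0,2,4,8,10,12}
'd' @ 1: {1,5,6,9,13,14}
'b' @ 2: {1,3,4,7,14,15}  ✓accept
'a' @ 3: {5,6}
'a' @ 4: {1,3,4,7,14}
'a' @ 5: {5,6}
'a' @ 6: {1,3,4,7,14}
'b' @ 7: {15}  ✓accept
after full input: {15}  (accept=15 in)

Answer: ACCEPT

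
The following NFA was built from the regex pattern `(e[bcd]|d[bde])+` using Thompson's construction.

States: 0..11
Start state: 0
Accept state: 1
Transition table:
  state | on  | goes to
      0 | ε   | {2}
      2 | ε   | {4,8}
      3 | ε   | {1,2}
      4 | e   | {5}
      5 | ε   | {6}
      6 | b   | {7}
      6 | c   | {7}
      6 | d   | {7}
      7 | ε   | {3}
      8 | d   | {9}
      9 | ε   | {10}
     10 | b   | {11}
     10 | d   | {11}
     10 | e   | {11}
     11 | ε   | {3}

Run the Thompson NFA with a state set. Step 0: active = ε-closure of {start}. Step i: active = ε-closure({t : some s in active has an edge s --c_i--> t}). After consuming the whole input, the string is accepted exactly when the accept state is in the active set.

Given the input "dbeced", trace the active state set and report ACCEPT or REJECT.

Answer: ACCEPT

Trace:
start: ε-closure({0}) = {0,2,4,8}
'd' @ 1: {9,10}
'b' @ 2: {1,2,3,4,8,11}  [accepting]
'e' @ 3: {5,6}
'c' @ 4: {1,2,3,4,7,8}  [accepting]
'e' @ 5: {5,6}
'd' @ 6: {1,2,3,4,7,8}  [accepting]
end set {1,2,3,4,7,8} — state 1 in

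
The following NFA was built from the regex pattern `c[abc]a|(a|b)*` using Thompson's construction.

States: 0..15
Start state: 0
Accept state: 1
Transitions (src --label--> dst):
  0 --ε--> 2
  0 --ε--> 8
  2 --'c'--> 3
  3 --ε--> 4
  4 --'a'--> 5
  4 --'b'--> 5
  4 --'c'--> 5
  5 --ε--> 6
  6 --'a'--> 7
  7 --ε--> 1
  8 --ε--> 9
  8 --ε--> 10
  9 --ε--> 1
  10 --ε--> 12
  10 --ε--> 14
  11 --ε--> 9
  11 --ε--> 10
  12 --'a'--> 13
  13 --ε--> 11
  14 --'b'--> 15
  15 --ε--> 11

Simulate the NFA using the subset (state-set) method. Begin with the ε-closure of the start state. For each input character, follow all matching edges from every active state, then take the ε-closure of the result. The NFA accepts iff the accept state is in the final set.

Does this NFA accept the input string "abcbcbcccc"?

Answer: REJECT

Trace:
S₀ = ε-closure({0}) = {0,1,2,8,9,10,12,14}
'a' @ 1: {1,9,10,11,12,13,14}  ✓accept
'b' @ 2: {1,9,10,11,12,14,15}  ✓accept
'c' @ 3: {}  — dead — no transitions
rest 'bcbcccc' ignored (set empty)
end set {} — state 1 not in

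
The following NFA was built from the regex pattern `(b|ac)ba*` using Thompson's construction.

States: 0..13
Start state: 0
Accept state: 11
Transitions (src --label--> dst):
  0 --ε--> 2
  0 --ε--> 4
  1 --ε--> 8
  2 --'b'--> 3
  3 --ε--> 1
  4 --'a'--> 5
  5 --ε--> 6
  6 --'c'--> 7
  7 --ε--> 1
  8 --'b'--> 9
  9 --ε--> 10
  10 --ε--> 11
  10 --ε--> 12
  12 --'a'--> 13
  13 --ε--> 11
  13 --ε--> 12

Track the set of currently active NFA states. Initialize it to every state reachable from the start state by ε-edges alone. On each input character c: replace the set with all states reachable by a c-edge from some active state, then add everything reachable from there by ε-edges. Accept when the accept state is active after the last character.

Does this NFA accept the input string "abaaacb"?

initial (ε-close {0}): {0,2,4}
'a' @ 1: {5,6}
'b' @ 2: {}  — dead — no transitions
rest 'aaacb' ignored (set empty)
end set {} — state 11 not in

Answer: REJECT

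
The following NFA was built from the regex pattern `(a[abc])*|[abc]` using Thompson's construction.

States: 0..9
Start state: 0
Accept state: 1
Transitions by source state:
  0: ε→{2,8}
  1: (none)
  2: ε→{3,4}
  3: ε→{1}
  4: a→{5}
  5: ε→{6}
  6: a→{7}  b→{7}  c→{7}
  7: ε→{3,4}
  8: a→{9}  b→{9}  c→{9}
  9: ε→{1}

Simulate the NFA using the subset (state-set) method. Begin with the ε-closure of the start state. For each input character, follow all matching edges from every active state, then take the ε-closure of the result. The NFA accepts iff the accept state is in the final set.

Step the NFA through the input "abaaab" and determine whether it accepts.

Answer: ACCEPT

Trace:
initial (ε-close {0}): {0,1,2,3,4,8}
'a' @ 1: {1,5,6,9}  (accept∈set)
'b' @ 2: {1,3,4,7}  (accept∈set)
'a' @ 3: {5,6}
'a' @ 4: {1,3,4,7}  (accept∈set)
'a' @ 5: {5,6}
'b' @ 6: {1,3,4,7}  (accept∈set)
final: {1,3,4,7}; accept 1 in set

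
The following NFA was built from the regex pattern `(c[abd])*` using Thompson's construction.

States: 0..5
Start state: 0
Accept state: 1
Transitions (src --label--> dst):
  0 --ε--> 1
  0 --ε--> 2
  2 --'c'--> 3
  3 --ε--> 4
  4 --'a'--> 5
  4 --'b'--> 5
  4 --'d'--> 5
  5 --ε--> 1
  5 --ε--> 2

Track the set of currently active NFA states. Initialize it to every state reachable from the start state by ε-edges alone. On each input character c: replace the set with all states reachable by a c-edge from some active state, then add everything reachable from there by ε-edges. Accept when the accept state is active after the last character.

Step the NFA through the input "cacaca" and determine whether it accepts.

Answer: ACCEPT

Derivation:
start: ε-closure({0}) = {0,1,2}
'c' @ 1: {3,4}
'a' @ 2: {1,2,5}  (accept∈set)
'c' @ 3: {3,4}
'a' @ 4: {1,2,5}  (accept∈set)
'c' @ 5: {3,4}
'a' @ 6: {1,2,5}  (accept∈set)
end set {1,2,5} — state 1 in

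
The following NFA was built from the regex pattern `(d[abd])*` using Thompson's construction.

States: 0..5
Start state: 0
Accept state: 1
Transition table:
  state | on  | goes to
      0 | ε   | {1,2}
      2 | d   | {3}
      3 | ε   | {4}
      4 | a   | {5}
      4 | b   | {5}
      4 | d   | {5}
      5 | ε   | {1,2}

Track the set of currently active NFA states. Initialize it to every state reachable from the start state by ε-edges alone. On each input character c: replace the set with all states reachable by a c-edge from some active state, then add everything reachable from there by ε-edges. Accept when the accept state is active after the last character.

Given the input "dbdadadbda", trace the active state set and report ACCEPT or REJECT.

start: ε-closure({0}) = {0,1,2}
'd' @ 1: {3,4}
'b' @ 2: {1,2,5}  [accepting]
'd' @ 3: {3,4}
'a' @ 4: {1,2,5}  [accepting]
'd' @ 5: {3,4}
'a' @ 6: {1,2,5}  [accepting]
'd' @ 7: {3,4}
'b' @ 8: {1,2,5}  [accepting]
'd' @ 9: {3,4}
'a' @ 10: {1,2,5}  [accepting]
end set {1,2,5} — state 1 in

Answer: ACCEPT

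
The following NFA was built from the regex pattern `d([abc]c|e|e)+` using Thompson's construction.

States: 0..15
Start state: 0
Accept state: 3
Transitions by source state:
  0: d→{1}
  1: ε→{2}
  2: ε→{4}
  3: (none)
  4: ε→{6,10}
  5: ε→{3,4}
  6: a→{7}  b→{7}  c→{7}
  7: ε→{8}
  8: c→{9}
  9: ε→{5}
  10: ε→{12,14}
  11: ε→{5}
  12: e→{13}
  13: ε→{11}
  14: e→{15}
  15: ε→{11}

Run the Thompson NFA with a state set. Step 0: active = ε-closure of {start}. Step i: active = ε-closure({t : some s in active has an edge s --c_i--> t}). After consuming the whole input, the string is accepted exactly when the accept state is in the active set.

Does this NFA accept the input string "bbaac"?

initial (ε-close {0}): {0}
'b' @ 1: {}  — no active states
rest 'baac' ignored (set empty)
end set {} — state 3 not in

Answer: REJECT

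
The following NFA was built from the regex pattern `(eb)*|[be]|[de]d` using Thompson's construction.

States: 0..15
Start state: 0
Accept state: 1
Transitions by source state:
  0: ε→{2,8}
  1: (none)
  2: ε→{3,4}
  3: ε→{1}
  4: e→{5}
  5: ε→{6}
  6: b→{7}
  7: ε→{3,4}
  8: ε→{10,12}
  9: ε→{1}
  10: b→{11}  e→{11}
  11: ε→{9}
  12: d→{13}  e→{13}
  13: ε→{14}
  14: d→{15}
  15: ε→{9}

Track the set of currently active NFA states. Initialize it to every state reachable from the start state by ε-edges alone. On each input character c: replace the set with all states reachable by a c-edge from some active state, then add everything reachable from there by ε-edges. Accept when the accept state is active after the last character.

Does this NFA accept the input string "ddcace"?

Answer: REJECT

Derivation:
S₀ = ε-closure({0}) = {0,1,2,3,4,8,10,12}
'd' @ 1: {13,14}
'd' @ 2: {1,9,15}  (accept∈set)
'c' @ 3: {}  — dead — no transitions
rest 'ace' ignored (set empty)
end set {} — state 1 not in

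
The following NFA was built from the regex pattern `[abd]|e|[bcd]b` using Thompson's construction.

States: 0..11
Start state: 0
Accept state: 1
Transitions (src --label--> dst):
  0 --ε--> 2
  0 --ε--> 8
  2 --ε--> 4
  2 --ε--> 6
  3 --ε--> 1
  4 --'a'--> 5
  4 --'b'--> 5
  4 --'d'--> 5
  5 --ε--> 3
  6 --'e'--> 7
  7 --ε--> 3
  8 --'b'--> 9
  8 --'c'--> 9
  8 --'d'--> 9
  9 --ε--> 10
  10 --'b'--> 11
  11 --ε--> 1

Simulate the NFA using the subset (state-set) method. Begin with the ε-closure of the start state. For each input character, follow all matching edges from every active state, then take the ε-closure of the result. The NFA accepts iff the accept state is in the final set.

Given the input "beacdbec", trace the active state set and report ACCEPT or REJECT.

Answer: REJECT

Steps:
initial (ε-close {0}): {0,2,4,6,8}
'b' @ 1: {1,3,5,9,10}  [accepting]
'e' @ 2: {}  — dead — no transitions
rest 'acdbec' ignored (set empty)
after full input: {}  (accept=1 not in)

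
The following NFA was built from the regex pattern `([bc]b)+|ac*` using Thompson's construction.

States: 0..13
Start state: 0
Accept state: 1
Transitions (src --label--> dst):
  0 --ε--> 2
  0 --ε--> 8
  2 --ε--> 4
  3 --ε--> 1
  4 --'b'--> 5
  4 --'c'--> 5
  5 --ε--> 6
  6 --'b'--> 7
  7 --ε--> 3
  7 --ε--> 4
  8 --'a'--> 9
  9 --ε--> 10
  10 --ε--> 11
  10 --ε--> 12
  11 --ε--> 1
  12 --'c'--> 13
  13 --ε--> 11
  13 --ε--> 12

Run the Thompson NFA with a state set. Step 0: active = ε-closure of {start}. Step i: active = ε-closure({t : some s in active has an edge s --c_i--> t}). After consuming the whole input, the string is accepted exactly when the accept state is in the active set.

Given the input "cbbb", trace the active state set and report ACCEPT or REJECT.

initial (ε-close {0}): {0,2,4,8}
'c' @ 1: {5,6}
'b' @ 2: {1,3,4,7}  (accept∈set)
'b' @ 3: {5,6}
'b' @ 4: {1,3,4,7}  (accept∈set)
end set {1,3,4,7} — state 1 in

Answer: ACCEPT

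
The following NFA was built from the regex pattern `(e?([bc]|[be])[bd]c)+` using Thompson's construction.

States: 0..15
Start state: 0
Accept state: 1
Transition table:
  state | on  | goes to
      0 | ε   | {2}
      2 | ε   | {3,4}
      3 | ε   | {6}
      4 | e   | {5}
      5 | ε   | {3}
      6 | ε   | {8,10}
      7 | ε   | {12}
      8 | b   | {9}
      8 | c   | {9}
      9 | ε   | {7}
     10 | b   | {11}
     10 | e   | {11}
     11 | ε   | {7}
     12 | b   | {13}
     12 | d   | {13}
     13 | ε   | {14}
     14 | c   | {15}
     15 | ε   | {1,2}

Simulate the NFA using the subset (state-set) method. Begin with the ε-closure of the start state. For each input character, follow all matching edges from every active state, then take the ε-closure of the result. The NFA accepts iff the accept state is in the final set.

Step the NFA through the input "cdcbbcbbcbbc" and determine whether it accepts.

start: ε-closure({0}) = {0,2,3,4,6,8,10}
'c' @ 1: {7,9,12}
'd' @ 2: {13,14}
'c' @ 3: {1,2,3,4,6,8,10,15}  ✓accept
'b' @ 4: {7,9,11,12}
'b' @ 5: {13,14}
'c' @ 6: {1,2,3,4,6,8,10,15}  ✓accept
'b' @ 7: {7,9,11,12}
'b' @ 8: {13,14}
'c' @ 9: {1,2,3,4,6,8,10,15}  ✓accept
'b' @ 10: {7,9,11,12}
'b' @ 11: {13,14}
'c' @ 12: {1,2,3,4,6,8,10,15}  ✓accept
end set {1,2,3,4,6,8,10,15} — state 1 in

Answer: ACCEPT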